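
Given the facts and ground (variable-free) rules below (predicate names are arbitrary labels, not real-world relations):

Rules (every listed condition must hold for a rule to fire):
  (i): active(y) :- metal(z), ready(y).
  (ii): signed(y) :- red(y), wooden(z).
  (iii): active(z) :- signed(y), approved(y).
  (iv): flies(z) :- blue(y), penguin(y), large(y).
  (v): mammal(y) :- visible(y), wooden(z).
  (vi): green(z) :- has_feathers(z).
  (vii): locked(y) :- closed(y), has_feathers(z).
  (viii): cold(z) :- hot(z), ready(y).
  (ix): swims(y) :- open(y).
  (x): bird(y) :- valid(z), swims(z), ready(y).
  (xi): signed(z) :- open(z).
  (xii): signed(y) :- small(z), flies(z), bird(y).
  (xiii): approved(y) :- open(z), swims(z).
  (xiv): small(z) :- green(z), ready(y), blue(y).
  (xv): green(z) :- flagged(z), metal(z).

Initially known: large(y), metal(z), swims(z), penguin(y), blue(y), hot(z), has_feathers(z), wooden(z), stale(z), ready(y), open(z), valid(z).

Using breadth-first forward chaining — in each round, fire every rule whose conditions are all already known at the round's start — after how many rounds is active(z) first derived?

Round 1: (i) [active(y) :- metal(z), ready(y).]; (iv) [flies(z) :- blue(y), penguin(y), large(y).]; (vi) [green(z) :- has_feathers(z).]; (viii) [cold(z) :- hot(z), ready(y).]; (x) [bird(y) :- valid(z), swims(z), ready(y).]; (xi) [signed(z) :- open(z).]; (xiii) [approved(y) :- open(z), swims(z).]. New: active(y), flies(z), green(z), cold(z), bird(y), signed(z), approved(y).
Round 2: (xiv) [small(z) :- green(z), ready(y), blue(y).]. New: small(z).
Round 3: (xii) [signed(y) :- small(z), flies(z), bird(y).]. New: signed(y).
Round 4: (iii) [active(z) :- signed(y), approved(y).]. New: active(z).
active(z) first appears in round 4.

4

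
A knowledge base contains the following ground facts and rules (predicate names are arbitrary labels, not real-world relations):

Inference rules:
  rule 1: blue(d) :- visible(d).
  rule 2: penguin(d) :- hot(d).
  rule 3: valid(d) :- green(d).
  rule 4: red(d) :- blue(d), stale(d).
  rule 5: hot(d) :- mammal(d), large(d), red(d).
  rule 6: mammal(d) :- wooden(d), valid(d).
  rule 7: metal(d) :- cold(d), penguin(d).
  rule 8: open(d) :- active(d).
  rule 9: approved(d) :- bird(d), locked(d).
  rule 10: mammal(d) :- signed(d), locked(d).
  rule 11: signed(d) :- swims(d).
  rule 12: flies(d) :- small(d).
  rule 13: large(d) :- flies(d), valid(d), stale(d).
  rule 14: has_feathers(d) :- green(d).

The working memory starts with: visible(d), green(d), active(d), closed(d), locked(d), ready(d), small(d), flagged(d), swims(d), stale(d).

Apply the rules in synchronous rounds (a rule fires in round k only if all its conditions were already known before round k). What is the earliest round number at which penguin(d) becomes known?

Round 1: rule 1 [blue(d) :- visible(d).]; rule 3 [valid(d) :- green(d).]; rule 8 [open(d) :- active(d).]; rule 11 [signed(d) :- swims(d).]; rule 12 [flies(d) :- small(d).]; rule 14 [has_feathers(d) :- green(d).]. Adds blue(d), valid(d), open(d), signed(d), flies(d), has_feathers(d).
Round 2: rule 4 [red(d) :- blue(d), stale(d).]; rule 10 [mammal(d) :- signed(d), locked(d).]; rule 13 [large(d) :- flies(d), valid(d), stale(d).]. Adds red(d), mammal(d), large(d).
Round 3: rule 5 [hot(d) :- mammal(d), large(d), red(d).]. Adds hot(d).
Round 4: rule 2 [penguin(d) :- hot(d).]. Adds penguin(d).
penguin(d) first appears in round 4.

4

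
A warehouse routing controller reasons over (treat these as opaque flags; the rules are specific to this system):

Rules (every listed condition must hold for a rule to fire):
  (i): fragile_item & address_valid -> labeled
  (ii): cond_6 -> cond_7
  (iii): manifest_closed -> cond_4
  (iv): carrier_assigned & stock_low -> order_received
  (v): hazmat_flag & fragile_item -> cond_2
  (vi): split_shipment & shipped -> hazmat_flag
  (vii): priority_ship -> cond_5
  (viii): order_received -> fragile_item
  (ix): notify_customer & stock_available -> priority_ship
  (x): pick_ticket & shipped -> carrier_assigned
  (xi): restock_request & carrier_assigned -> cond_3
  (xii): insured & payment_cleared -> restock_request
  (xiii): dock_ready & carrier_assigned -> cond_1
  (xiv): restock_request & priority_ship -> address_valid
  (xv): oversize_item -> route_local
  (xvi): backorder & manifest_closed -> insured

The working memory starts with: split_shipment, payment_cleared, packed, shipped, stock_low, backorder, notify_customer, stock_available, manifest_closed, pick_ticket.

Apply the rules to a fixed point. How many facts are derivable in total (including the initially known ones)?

Round 1: (iii) [manifest_closed -> cond_4]; (vi) [split_shipment & shipped -> hazmat_flag]; (ix) [notify_customer & stock_available -> priority_ship]; (x) [pick_ticket & shipped -> carrier_assigned]; (xvi) [backorder & manifest_closed -> insured]. Adds cond_4, hazmat_flag, priority_ship, carrier_assigned, insured.
Round 2: (iv) [carrier_assigned & stock_low -> order_received]; (vii) [priority_ship -> cond_5]; (xii) [insured & payment_cleared -> restock_request]. Adds order_received, cond_5, restock_request.
Round 3: (viii) [order_received -> fragile_item]; (xi) [restock_request & carrier_assigned -> cond_3]; (xiv) [restock_request & priority_ship -> address_valid]. Adds fragile_item, cond_3, address_valid.
Round 4: (i) [fragile_item & address_valid -> labeled]; (v) [hazmat_flag & fragile_item -> cond_2]. Adds labeled, cond_2.
Closure: {address_valid, backorder, carrier_assigned, cond_2, cond_3, cond_4, cond_5, fragile_item, hazmat_flag, insured, labeled, manifest_closed, notify_customer, order_received, packed, payment_cleared, pick_ticket, priority_ship, restock_request, shipped, split_shipment, stock_available, stock_low} — 23 facts.

23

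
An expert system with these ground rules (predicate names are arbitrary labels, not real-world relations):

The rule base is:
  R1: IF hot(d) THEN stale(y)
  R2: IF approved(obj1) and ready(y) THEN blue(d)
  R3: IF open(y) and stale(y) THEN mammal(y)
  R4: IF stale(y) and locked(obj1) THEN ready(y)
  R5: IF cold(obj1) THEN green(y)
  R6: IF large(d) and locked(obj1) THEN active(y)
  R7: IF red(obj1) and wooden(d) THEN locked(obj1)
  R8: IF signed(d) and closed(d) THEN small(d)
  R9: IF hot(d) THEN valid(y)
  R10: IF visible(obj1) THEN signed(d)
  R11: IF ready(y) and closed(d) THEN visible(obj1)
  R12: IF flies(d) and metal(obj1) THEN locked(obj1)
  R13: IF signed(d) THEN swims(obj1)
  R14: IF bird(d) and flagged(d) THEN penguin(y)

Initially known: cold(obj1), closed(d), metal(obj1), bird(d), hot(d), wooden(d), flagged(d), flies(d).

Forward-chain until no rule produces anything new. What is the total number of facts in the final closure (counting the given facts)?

Round 1 fires R1, R5, R9, R12, R14, giving stale(y), green(y), valid(y), locked(obj1), penguin(y).
Round 2 fires R4, giving ready(y).
Round 3 fires R11, giving visible(obj1).
Round 4 fires R10, giving signed(d).
Round 5 fires R8, R13, giving small(d), swims(obj1).
Closure: {bird(d), closed(d), cold(obj1), flagged(d), flies(d), green(y), hot(d), locked(obj1), metal(obj1), penguin(y), ready(y), signed(d), small(d), stale(y), swims(obj1), valid(y), visible(obj1), wooden(d)} — 18 facts.

18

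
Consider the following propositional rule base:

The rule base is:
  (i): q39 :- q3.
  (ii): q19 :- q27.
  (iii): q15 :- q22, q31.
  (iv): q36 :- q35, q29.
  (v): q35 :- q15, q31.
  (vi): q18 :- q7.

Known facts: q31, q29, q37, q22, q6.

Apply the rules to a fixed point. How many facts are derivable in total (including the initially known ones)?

Round 1: (iii) [q15 :- q22, q31.]. Adds q15.
Round 2: (v) [q35 :- q15, q31.]. Adds q35.
Round 3: (iv) [q36 :- q35, q29.]. Adds q36.
Closure: {q15, q22, q29, q31, q35, q36, q37, q6} — 8 facts.

8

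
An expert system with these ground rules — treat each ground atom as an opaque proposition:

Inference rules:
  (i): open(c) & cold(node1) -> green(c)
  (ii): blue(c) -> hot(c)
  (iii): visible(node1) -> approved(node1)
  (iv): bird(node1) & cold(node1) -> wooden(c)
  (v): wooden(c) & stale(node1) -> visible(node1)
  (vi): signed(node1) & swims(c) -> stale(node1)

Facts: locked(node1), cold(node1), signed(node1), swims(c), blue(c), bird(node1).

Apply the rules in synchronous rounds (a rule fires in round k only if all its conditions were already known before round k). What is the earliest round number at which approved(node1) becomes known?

3

Round 1 fires (ii), (iv), (vi), giving hot(c), wooden(c), stale(node1).
Round 2 fires (v), giving visible(node1).
Round 3 fires (iii), giving approved(node1).
approved(node1) first appears in round 3.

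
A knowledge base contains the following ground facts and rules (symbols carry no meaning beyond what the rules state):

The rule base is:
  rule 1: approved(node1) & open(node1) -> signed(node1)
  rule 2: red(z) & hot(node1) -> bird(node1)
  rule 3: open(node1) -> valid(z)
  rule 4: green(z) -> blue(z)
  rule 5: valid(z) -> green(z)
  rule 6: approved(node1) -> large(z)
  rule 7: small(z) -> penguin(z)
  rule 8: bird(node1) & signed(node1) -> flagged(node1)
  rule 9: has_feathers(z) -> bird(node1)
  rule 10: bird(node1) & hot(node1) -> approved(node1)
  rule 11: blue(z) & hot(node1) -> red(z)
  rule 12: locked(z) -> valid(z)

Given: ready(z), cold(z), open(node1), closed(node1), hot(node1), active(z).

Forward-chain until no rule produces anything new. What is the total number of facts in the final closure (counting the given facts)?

Round 1: rule 3 [open(node1) -> valid(z)]. Adds valid(z).
Round 2: rule 5 [valid(z) -> green(z)]. Adds green(z).
Round 3: rule 4 [green(z) -> blue(z)]. Adds blue(z).
Round 4: rule 11 [blue(z) & hot(node1) -> red(z)]. Adds red(z).
Round 5: rule 2 [red(z) & hot(node1) -> bird(node1)]. Adds bird(node1).
Round 6: rule 10 [bird(node1) & hot(node1) -> approved(node1)]. Adds approved(node1).
Round 7: rule 1 [approved(node1) & open(node1) -> signed(node1)]; rule 6 [approved(node1) -> large(z)]. Adds signed(node1), large(z).
Round 8: rule 8 [bird(node1) & signed(node1) -> flagged(node1)]. Adds flagged(node1).
Closure: {active(z), approved(node1), bird(node1), blue(z), closed(node1), cold(z), flagged(node1), green(z), hot(node1), large(z), open(node1), ready(z), red(z), signed(node1), valid(z)} — 15 facts.

15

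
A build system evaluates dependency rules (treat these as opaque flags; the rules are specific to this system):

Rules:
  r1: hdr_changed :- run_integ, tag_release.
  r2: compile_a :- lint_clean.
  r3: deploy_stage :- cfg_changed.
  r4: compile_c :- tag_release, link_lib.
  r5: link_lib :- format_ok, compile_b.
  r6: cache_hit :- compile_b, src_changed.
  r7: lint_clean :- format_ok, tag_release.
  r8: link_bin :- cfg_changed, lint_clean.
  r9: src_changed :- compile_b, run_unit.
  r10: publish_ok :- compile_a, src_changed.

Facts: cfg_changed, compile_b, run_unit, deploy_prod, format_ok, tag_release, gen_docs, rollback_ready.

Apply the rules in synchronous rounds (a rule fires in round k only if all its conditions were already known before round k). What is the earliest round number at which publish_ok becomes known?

3

Round 1: r3 [deploy_stage :- cfg_changed.]; r5 [link_lib :- format_ok, compile_b.]; r7 [lint_clean :- format_ok, tag_release.]; r9 [src_changed :- compile_b, run_unit.]. Adds deploy_stage, link_lib, lint_clean, src_changed.
Round 2: r2 [compile_a :- lint_clean.]; r4 [compile_c :- tag_release, link_lib.]; r6 [cache_hit :- compile_b, src_changed.]; r8 [link_bin :- cfg_changed, lint_clean.]. Adds compile_a, compile_c, cache_hit, link_bin.
Round 3: r10 [publish_ok :- compile_a, src_changed.]. Adds publish_ok.
publish_ok first appears in round 3.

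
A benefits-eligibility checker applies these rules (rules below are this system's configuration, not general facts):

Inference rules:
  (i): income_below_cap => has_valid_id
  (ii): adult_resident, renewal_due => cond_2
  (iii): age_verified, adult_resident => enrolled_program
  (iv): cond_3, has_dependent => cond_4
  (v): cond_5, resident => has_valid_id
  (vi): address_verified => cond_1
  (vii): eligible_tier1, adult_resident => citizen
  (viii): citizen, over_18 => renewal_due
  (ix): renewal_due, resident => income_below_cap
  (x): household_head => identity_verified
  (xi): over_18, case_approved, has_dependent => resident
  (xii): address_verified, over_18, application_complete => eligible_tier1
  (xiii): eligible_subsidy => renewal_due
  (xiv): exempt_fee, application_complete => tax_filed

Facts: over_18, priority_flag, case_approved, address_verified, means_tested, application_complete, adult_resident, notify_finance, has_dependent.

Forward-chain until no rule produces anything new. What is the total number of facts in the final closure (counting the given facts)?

Round 1: (vi) [address_verified => cond_1]; (xi) [over_18, case_approved, has_dependent => resident]; (xii) [address_verified, over_18, application_complete => eligible_tier1]. New: cond_1, resident, eligible_tier1.
Round 2: (vii) [eligible_tier1, adult_resident => citizen]. New: citizen.
Round 3: (viii) [citizen, over_18 => renewal_due]. New: renewal_due.
Round 4: (ii) [adult_resident, renewal_due => cond_2]; (ix) [renewal_due, resident => income_below_cap]. New: cond_2, income_below_cap.
Round 5: (i) [income_below_cap => has_valid_id]. New: has_valid_id.
Closure: {address_verified, adult_resident, application_complete, case_approved, citizen, cond_1, cond_2, eligible_tier1, has_dependent, has_valid_id, income_below_cap, means_tested, notify_finance, over_18, priority_flag, renewal_due, resident} — 17 facts.

17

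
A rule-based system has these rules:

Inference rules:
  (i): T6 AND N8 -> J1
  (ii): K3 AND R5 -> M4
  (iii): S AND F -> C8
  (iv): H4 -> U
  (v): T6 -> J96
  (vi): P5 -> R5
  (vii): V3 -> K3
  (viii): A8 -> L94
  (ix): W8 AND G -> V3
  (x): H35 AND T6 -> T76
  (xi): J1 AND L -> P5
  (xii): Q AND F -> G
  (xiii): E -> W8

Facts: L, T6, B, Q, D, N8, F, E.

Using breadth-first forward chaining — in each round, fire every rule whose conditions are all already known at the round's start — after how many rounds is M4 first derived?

4

Round 1: (i) [T6 AND N8 -> J1]; (v) [T6 -> J96]; (xii) [Q AND F -> G]; (xiii) [E -> W8]. Adds J1, J96, G, W8.
Round 2: (ix) [W8 AND G -> V3]; (xi) [J1 AND L -> P5]. Adds V3, P5.
Round 3: (vi) [P5 -> R5]; (vii) [V3 -> K3]. Adds R5, K3.
Round 4: (ii) [K3 AND R5 -> M4]. Adds M4.
M4 first appears in round 4.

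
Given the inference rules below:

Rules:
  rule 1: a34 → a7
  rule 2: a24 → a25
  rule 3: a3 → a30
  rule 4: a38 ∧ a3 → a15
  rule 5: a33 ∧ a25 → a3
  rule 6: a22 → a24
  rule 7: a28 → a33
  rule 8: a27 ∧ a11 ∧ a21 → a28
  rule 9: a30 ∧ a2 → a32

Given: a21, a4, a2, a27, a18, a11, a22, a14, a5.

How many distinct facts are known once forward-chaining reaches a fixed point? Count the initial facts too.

Round 1 — rule 6, rule 8, derive a24, a28.
Round 2 — rule 2, rule 7, derive a25, a33.
Round 3 — rule 5, derive a3.
Round 4 — rule 3, derive a30.
Round 5 — rule 9, derive a32.
Closure: {a11, a14, a18, a2, a21, a22, a24, a25, a27, a28, a3, a30, a32, a33, a4, a5} — 16 facts.

16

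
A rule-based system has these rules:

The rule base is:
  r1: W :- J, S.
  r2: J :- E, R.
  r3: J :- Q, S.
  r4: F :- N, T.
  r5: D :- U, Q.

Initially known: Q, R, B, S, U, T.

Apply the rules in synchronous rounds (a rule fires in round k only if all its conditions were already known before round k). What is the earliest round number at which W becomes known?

2

Round 1: r3 [J :- Q, S.]; r5 [D :- U, Q.]. New: J, D.
Round 2: r1 [W :- J, S.]. New: W.
W first appears in round 2.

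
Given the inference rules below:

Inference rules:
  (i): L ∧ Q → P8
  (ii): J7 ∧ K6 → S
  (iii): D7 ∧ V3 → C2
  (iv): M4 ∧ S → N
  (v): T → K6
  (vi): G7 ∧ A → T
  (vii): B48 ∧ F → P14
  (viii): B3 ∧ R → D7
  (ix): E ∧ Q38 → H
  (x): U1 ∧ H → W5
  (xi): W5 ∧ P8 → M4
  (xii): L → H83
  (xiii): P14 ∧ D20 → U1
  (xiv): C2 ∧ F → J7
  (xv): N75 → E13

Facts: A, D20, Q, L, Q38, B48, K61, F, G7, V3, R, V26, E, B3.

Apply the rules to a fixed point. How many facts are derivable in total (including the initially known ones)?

28

Round 1: (i) [L ∧ Q → P8]; (vi) [G7 ∧ A → T]; (vii) [B48 ∧ F → P14]; (viii) [B3 ∧ R → D7]; (ix) [E ∧ Q38 → H]; (xii) [L → H83]. New: P8, T, P14, D7, H, H83.
Round 2: (iii) [D7 ∧ V3 → C2]; (v) [T → K6]; (xiii) [P14 ∧ D20 → U1]. New: C2, K6, U1.
Round 3: (x) [U1 ∧ H → W5]; (xiv) [C2 ∧ F → J7]. New: W5, J7.
Round 4: (ii) [J7 ∧ K6 → S]; (xi) [W5 ∧ P8 → M4]. New: S, M4.
Round 5: (iv) [M4 ∧ S → N]. New: N.
Closure: {A, B3, B48, C2, D20, D7, E, F, G7, H, H83, J7, K6, K61, L, M4, N, P14, P8, Q, Q38, R, S, T, U1, V26, V3, W5} — 28 facts.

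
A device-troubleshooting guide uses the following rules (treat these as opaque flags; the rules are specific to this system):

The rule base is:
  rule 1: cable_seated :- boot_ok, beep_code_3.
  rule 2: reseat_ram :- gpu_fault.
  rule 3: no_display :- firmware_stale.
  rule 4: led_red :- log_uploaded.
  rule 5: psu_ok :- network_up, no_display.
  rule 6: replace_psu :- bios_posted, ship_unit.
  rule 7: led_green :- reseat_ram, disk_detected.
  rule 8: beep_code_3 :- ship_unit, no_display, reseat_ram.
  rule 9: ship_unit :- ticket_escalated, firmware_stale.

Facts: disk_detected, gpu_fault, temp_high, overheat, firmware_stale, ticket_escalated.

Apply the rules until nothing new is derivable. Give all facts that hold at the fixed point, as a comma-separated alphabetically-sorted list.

Round 1 — rule 2, rule 3, rule 9, derive reseat_ram, no_display, ship_unit.
Round 2 — rule 7, rule 8, derive led_green, beep_code_3.

beep_code_3, disk_detected, firmware_stale, gpu_fault, led_green, no_display, overheat, reseat_ram, ship_unit, temp_high, ticket_escalated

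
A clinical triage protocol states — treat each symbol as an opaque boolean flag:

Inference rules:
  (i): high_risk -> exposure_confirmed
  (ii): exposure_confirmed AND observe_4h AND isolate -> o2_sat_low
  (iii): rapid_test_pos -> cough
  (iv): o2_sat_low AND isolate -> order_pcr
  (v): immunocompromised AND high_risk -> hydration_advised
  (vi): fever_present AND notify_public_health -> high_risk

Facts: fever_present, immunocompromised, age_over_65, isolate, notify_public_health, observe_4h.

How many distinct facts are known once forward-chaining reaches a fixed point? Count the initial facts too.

11

Round 1: (vi) [fever_present AND notify_public_health -> high_risk]. New: high_risk.
Round 2: (i) [high_risk -> exposure_confirmed]; (v) [immunocompromised AND high_risk -> hydration_advised]. New: exposure_confirmed, hydration_advised.
Round 3: (ii) [exposure_confirmed AND observe_4h AND isolate -> o2_sat_low]. New: o2_sat_low.
Round 4: (iv) [o2_sat_low AND isolate -> order_pcr]. New: order_pcr.
Closure: {age_over_65, exposure_confirmed, fever_present, high_risk, hydration_advised, immunocompromised, isolate, notify_public_health, o2_sat_low, observe_4h, order_pcr} — 11 facts.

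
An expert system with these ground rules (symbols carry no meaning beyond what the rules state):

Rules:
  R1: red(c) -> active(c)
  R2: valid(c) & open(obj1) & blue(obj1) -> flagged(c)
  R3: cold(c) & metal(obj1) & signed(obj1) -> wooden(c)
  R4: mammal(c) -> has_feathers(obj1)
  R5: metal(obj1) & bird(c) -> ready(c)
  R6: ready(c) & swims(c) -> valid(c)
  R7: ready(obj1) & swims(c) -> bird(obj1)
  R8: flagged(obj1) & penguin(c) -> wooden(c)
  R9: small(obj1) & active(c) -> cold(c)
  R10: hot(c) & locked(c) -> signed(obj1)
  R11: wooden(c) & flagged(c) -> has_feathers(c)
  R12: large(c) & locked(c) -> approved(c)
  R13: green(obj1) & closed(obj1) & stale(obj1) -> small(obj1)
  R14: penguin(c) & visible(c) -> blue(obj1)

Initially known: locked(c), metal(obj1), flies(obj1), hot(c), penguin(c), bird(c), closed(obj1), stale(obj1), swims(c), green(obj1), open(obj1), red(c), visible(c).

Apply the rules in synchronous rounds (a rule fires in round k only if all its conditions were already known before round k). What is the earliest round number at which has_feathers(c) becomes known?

4

Round 1: R1 [red(c) -> active(c)]; R5 [metal(obj1) & bird(c) -> ready(c)]; R10 [hot(c) & locked(c) -> signed(obj1)]; R13 [green(obj1) & closed(obj1) & stale(obj1) -> small(obj1)]; R14 [penguin(c) & visible(c) -> blue(obj1)]. New: active(c), ready(c), signed(obj1), small(obj1), blue(obj1).
Round 2: R6 [ready(c) & swims(c) -> valid(c)]; R9 [small(obj1) & active(c) -> cold(c)]. New: valid(c), cold(c).
Round 3: R2 [valid(c) & open(obj1) & blue(obj1) -> flagged(c)]; R3 [cold(c) & metal(obj1) & signed(obj1) -> wooden(c)]. New: flagged(c), wooden(c).
Round 4: R11 [wooden(c) & flagged(c) -> has_feathers(c)]. New: has_feathers(c).
has_feathers(c) first appears in round 4.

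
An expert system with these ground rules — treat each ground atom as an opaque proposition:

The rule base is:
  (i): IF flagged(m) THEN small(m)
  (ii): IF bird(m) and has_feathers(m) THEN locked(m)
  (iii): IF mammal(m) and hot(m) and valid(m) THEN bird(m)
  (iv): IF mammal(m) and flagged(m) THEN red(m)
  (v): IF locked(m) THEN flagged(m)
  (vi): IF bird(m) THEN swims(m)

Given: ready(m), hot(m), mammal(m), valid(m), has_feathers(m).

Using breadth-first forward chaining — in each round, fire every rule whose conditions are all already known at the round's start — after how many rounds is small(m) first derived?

Round 1 — (iii), derive bird(m).
Round 2 — (ii), (vi), derive locked(m), swims(m).
Round 3 — (v), derive flagged(m).
Round 4 — (i), (iv), derive small(m), red(m).
small(m) first appears in round 4.

4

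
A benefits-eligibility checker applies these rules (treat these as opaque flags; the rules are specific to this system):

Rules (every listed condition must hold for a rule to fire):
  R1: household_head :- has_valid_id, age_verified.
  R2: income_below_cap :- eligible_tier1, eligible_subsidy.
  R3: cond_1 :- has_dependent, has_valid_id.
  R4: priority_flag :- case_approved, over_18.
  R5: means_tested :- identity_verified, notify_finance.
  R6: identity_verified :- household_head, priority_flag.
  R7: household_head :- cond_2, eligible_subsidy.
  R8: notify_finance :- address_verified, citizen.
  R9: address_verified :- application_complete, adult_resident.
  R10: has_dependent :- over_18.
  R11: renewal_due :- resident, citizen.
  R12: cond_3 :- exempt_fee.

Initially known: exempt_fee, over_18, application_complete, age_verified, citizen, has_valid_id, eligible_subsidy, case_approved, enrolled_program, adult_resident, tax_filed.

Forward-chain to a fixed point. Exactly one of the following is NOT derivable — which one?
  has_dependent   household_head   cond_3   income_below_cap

Round 1: R1 [household_head :- has_valid_id, age_verified.]; R4 [priority_flag :- case_approved, over_18.]; R9 [address_verified :- application_complete, adult_resident.]; R10 [has_dependent :- over_18.]; R12 [cond_3 :- exempt_fee.]. New: household_head, priority_flag, address_verified, has_dependent, cond_3.
Round 2: R3 [cond_1 :- has_dependent, has_valid_id.]; R6 [identity_verified :- household_head, priority_flag.]; R8 [notify_finance :- address_verified, citizen.]. New: cond_1, identity_verified, notify_finance.
Round 3: R5 [means_tested :- identity_verified, notify_finance.]. New: means_tested.
Derived: has_dependent (round 1), household_head (round 1), cond_3 (round 1). income_below_cap never appears in any round.

income_below_cap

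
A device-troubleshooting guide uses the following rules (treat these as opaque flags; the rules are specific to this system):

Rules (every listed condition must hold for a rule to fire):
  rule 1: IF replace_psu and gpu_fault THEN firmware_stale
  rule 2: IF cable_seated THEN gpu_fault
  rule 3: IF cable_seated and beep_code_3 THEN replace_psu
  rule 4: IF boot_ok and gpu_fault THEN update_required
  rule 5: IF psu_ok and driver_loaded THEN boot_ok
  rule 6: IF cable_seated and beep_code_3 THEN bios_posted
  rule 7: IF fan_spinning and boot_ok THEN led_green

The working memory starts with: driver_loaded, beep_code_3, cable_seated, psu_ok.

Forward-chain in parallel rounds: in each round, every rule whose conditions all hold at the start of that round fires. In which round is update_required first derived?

2

Round 1 fires rule 2, rule 3, rule 5, rule 6, giving gpu_fault, replace_psu, boot_ok, bios_posted.
Round 2 fires rule 1, rule 4, giving firmware_stale, update_required.
update_required first appears in round 2.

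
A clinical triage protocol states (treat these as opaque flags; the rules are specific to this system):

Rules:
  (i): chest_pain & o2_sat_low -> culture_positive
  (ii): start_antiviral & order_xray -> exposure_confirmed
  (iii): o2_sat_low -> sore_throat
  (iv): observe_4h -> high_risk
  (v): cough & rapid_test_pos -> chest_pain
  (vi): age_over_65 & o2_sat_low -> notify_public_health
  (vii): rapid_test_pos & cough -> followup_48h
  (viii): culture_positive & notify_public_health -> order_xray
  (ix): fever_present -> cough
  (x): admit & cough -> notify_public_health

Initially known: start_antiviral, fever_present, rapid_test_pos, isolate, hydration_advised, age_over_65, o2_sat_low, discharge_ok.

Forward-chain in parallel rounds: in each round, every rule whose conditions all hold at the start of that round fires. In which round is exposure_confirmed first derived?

5

Round 1 fires (iii), (vi), (ix), giving sore_throat, notify_public_health, cough.
Round 2 fires (v), (vii), giving chest_pain, followup_48h.
Round 3 fires (i), giving culture_positive.
Round 4 fires (viii), giving order_xray.
Round 5 fires (ii), giving exposure_confirmed.
exposure_confirmed first appears in round 5.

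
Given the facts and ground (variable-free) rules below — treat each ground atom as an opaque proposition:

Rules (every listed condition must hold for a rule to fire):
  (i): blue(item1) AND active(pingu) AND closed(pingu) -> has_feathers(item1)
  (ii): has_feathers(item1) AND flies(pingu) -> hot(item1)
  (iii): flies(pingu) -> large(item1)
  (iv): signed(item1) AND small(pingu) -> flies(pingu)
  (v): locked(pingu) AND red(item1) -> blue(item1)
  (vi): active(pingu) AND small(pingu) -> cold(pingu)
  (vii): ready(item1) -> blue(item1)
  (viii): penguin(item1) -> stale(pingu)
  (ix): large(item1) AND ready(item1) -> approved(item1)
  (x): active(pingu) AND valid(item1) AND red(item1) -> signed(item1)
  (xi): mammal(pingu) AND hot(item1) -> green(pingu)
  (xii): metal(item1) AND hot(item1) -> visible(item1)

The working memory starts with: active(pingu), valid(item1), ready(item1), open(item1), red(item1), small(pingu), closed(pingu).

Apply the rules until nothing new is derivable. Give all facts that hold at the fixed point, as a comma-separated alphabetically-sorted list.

Round 1: (vi) [active(pingu) AND small(pingu) -> cold(pingu)]; (vii) [ready(item1) -> blue(item1)]; (x) [active(pingu) AND valid(item1) AND red(item1) -> signed(item1)]. Adds cold(pingu), blue(item1), signed(item1).
Round 2: (i) [blue(item1) AND active(pingu) AND closed(pingu) -> has_feathers(item1)]; (iv) [signed(item1) AND small(pingu) -> flies(pingu)]. Adds has_feathers(item1), flies(pingu).
Round 3: (ii) [has_feathers(item1) AND flies(pingu) -> hot(item1)]; (iii) [flies(pingu) -> large(item1)]. Adds hot(item1), large(item1).
Round 4: (ix) [large(item1) AND ready(item1) -> approved(item1)]. Adds approved(item1).

active(pingu), approved(item1), blue(item1), closed(pingu), cold(pingu), flies(pingu), has_feathers(item1), hot(item1), large(item1), open(item1), ready(item1), red(item1), signed(item1), small(pingu), valid(item1)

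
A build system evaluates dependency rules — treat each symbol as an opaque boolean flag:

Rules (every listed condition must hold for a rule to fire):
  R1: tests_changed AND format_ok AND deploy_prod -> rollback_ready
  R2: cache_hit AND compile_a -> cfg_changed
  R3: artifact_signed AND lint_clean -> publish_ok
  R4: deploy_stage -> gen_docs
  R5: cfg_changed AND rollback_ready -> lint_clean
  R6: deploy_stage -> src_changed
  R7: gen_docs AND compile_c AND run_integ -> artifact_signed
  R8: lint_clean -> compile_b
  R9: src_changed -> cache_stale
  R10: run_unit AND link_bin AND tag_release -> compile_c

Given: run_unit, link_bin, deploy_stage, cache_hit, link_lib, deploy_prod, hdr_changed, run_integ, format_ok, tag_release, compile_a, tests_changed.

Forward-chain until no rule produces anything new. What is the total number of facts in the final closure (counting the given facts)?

Round 1: R1 [tests_changed AND format_ok AND deploy_prod -> rollback_ready]; R2 [cache_hit AND compile_a -> cfg_changed]; R4 [deploy_stage -> gen_docs]; R6 [deploy_stage -> src_changed]; R10 [run_unit AND link_bin AND tag_release -> compile_c]. Adds rollback_ready, cfg_changed, gen_docs, src_changed, compile_c.
Round 2: R5 [cfg_changed AND rollback_ready -> lint_clean]; R7 [gen_docs AND compile_c AND run_integ -> artifact_signed]; R9 [src_changed -> cache_stale]. Adds lint_clean, artifact_signed, cache_stale.
Round 3: R3 [artifact_signed AND lint_clean -> publish_ok]; R8 [lint_clean -> compile_b]. Adds publish_ok, compile_b.
Closure: {artifact_signed, cache_hit, cache_stale, cfg_changed, compile_a, compile_b, compile_c, deploy_prod, deploy_stage, format_ok, gen_docs, hdr_changed, link_bin, link_lib, lint_clean, publish_ok, rollback_ready, run_integ, run_unit, src_changed, tag_release, tests_changed} — 22 facts.

22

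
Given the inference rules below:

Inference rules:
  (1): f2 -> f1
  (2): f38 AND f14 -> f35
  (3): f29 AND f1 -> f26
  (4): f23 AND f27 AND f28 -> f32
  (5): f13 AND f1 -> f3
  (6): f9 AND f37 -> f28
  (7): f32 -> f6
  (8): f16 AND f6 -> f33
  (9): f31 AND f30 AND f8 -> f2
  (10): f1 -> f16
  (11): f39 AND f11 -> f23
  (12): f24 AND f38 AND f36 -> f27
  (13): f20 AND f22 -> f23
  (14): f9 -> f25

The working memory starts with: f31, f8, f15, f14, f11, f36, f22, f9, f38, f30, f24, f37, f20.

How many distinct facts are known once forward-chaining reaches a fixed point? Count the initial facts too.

Round 1: (2) [f38 AND f14 -> f35]; (6) [f9 AND f37 -> f28]; (9) [f31 AND f30 AND f8 -> f2]; (12) [f24 AND f38 AND f36 -> f27]; (13) [f20 AND f22 -> f23]; (14) [f9 -> f25]. Adds f35, f28, f2, f27, f23, f25.
Round 2: (1) [f2 -> f1]; (4) [f23 AND f27 AND f28 -> f32]. Adds f1, f32.
Round 3: (7) [f32 -> f6]; (10) [f1 -> f16]. Adds f6, f16.
Round 4: (8) [f16 AND f6 -> f33]. Adds f33.
Closure: {f1, f11, f14, f15, f16, f2, f20, f22, f23, f24, f25, f27, f28, f30, f31, f32, f33, f35, f36, f37, f38, f6, f8, f9} — 24 facts.

24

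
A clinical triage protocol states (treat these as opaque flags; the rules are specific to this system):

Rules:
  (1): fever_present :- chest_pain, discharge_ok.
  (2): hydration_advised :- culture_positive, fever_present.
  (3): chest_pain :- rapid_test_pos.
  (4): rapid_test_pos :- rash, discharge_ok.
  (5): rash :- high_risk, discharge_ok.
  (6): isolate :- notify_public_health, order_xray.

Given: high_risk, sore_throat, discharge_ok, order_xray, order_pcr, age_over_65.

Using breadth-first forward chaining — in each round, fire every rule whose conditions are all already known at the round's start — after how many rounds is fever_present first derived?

4

Round 1 fires (5), giving rash.
Round 2 fires (4), giving rapid_test_pos.
Round 3 fires (3), giving chest_pain.
Round 4 fires (1), giving fever_present.
fever_present first appears in round 4.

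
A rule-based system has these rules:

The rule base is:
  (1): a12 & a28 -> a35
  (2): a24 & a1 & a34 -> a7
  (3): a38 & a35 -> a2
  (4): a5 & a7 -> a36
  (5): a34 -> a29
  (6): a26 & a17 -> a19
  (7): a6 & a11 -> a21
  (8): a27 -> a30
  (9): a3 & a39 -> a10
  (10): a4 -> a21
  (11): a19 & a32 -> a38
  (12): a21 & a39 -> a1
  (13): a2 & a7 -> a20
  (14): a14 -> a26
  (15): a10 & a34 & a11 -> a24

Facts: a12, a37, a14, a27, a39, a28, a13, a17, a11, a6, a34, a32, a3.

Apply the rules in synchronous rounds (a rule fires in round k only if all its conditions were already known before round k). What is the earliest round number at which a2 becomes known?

4

Round 1 — (1), (5), (7), (8), (9), (14), derive a35, a29, a21, a30, a10, a26.
Round 2 — (6), (12), (15), derive a19, a1, a24.
Round 3 — (2), (11), derive a7, a38.
Round 4 — (3), derive a2.
a2 first appears in round 4.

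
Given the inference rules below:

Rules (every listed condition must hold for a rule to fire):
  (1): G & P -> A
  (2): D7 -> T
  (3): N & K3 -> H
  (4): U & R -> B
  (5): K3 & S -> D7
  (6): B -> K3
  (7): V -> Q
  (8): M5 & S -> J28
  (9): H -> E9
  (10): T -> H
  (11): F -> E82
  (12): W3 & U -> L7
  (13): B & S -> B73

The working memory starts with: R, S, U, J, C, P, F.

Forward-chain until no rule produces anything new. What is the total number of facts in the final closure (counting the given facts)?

Round 1: (4) [U & R -> B]; (11) [F -> E82]. Adds B, E82.
Round 2: (6) [B -> K3]; (13) [B & S -> B73]. Adds K3, B73.
Round 3: (5) [K3 & S -> D7]. Adds D7.
Round 4: (2) [D7 -> T]. Adds T.
Round 5: (10) [T -> H]. Adds H.
Round 6: (9) [H -> E9]. Adds E9.
Closure: {B, B73, C, D7, E82, E9, F, H, J, K3, P, R, S, T, U} — 15 facts.

15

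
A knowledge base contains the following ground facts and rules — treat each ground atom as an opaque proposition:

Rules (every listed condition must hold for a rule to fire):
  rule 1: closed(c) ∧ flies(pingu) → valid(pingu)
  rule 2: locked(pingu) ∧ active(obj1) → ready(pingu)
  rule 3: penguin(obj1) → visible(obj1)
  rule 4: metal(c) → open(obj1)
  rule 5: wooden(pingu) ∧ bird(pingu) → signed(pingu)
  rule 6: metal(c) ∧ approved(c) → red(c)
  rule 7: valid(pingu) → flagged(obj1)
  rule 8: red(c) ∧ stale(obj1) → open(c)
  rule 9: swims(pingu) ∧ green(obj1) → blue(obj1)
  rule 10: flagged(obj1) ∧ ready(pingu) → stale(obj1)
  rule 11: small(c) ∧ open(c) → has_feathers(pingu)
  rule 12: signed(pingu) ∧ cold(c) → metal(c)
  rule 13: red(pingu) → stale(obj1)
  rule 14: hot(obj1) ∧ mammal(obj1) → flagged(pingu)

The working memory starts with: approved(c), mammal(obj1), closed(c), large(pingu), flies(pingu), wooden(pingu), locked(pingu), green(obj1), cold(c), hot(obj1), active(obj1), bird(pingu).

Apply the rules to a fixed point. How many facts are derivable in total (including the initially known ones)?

22

Round 1 — rule 1, rule 2, rule 5, rule 14, derive valid(pingu), ready(pingu), signed(pingu), flagged(pingu).
Round 2 — rule 7, rule 12, derive flagged(obj1), metal(c).
Round 3 — rule 4, rule 6, rule 10, derive open(obj1), red(c), stale(obj1).
Round 4 — rule 8, derive open(c).
Closure: {active(obj1), approved(c), bird(pingu), closed(c), cold(c), flagged(obj1), flagged(pingu), flies(pingu), green(obj1), hot(obj1), large(pingu), locked(pingu), mammal(obj1), metal(c), open(c), open(obj1), ready(pingu), red(c), signed(pingu), stale(obj1), valid(pingu), wooden(pingu)} — 22 facts.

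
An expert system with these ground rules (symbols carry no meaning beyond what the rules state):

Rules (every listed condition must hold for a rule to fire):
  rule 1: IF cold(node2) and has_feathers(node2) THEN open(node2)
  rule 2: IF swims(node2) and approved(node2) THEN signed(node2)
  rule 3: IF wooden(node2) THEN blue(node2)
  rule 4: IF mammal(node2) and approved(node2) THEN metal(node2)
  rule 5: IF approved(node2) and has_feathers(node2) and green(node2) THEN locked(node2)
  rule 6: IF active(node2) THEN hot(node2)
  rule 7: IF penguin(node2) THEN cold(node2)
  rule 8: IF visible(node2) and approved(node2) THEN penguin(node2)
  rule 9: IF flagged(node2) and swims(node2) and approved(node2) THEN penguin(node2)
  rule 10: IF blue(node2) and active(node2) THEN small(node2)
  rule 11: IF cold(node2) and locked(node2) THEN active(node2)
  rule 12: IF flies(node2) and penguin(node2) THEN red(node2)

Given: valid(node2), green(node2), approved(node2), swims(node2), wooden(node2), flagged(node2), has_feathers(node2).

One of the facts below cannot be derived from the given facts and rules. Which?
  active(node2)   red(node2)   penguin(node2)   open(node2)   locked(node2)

red(node2)

Round 1 fires rule 2, rule 3, rule 5, rule 9, giving signed(node2), blue(node2), locked(node2), penguin(node2).
Round 2 fires rule 7, giving cold(node2).
Round 3 fires rule 1, rule 11, giving open(node2), active(node2).
Round 4 fires rule 6, rule 10, giving hot(node2), small(node2).
Derived: penguin(node2) (round 1), locked(node2) (round 1), active(node2) (round 3), open(node2) (round 3). red(node2) never appears in any round.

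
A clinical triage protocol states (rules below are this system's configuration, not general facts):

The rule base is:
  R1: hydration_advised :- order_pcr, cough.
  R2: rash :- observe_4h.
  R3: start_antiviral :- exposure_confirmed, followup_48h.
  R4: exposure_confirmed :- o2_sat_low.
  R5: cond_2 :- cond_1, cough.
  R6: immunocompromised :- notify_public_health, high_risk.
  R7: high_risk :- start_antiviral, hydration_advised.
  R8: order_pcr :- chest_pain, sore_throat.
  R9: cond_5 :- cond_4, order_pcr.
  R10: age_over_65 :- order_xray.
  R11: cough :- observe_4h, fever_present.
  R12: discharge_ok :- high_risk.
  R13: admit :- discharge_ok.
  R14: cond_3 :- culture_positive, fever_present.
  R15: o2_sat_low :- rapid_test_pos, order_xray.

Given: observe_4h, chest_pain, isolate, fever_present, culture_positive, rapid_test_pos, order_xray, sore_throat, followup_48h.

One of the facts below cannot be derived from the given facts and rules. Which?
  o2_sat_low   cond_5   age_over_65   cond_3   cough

cond_5

Round 1: R2 [rash :- observe_4h.]; R8 [order_pcr :- chest_pain, sore_throat.]; R10 [age_over_65 :- order_xray.]; R11 [cough :- observe_4h, fever_present.]; R14 [cond_3 :- culture_positive, fever_present.]; R15 [o2_sat_low :- rapid_test_pos, order_xray.]. New: rash, order_pcr, age_over_65, cough, cond_3, o2_sat_low.
Round 2: R1 [hydration_advised :- order_pcr, cough.]; R4 [exposure_confirmed :- o2_sat_low.]. New: hydration_advised, exposure_confirmed.
Round 3: R3 [start_antiviral :- exposure_confirmed, followup_48h.]. New: start_antiviral.
Round 4: R7 [high_risk :- start_antiviral, hydration_advised.]. New: high_risk.
Round 5: R12 [discharge_ok :- high_risk.]. New: discharge_ok.
Round 6: R13 [admit :- discharge_ok.]. New: admit.
Derived: cough (round 1), age_over_65 (round 1), cond_3 (round 1), o2_sat_low (round 1). cond_5 never appears in any round.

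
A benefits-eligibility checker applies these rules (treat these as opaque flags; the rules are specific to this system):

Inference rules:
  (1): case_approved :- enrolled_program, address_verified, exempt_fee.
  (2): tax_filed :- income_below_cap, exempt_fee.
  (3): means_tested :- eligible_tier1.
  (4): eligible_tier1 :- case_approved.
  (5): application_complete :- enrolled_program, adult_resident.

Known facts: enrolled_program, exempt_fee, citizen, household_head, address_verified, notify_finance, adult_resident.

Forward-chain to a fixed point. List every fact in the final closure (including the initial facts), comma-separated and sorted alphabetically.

address_verified, adult_resident, application_complete, case_approved, citizen, eligible_tier1, enrolled_program, exempt_fee, household_head, means_tested, notify_finance

Round 1: (1) [case_approved :- enrolled_program, address_verified, exempt_fee.]; (5) [application_complete :- enrolled_program, adult_resident.]. New: case_approved, application_complete.
Round 2: (4) [eligible_tier1 :- case_approved.]. New: eligible_tier1.
Round 3: (3) [means_tested :- eligible_tier1.]. New: means_tested.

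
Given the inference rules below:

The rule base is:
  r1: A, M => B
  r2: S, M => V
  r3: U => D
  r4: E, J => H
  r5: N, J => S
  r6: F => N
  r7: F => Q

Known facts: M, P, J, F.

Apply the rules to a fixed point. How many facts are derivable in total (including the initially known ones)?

8

Round 1: r6 [F => N]; r7 [F => Q]. New: N, Q.
Round 2: r5 [N, J => S]. New: S.
Round 3: r2 [S, M => V]. New: V.
Closure: {F, J, M, N, P, Q, S, V} — 8 facts.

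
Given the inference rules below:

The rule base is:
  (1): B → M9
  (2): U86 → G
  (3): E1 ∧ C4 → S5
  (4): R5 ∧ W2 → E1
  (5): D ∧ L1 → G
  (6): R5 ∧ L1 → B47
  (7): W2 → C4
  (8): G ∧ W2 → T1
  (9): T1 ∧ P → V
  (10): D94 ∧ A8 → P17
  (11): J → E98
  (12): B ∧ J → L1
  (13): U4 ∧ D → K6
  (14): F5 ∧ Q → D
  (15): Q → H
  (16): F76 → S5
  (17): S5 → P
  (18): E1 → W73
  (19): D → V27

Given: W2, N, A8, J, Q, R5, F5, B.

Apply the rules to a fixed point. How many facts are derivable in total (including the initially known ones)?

Round 1: (1) [B → M9]; (4) [R5 ∧ W2 → E1]; (7) [W2 → C4]; (11) [J → E98]; (12) [B ∧ J → L1]; (14) [F5 ∧ Q → D]; (15) [Q → H]. Adds M9, E1, C4, E98, L1, D, H.
Round 2: (3) [E1 ∧ C4 → S5]; (5) [D ∧ L1 → G]; (6) [R5 ∧ L1 → B47]; (18) [E1 → W73]; (19) [D → V27]. Adds S5, G, B47, W73, V27.
Round 3: (8) [G ∧ W2 → T1]; (17) [S5 → P]. Adds T1, P.
Round 4: (9) [T1 ∧ P → V]. Adds V.
Closure: {A8, B, B47, C4, D, E1, E98, F5, G, H, J, L1, M9, N, P, Q, R5, S5, T1, V, V27, W2, W73} — 23 facts.

23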